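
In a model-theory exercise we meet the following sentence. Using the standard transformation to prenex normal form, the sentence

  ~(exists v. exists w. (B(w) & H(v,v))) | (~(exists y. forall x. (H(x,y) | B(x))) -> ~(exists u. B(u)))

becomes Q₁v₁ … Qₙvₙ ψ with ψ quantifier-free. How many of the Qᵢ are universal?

4

First replace A → B with ¬A ∨ B.
  ~(exists v. exists w. (B(w) & H(v,v))) | ~~(exists y. forall x. (H(x,y) | B(x))) | ~(exists u. B(u))
Drive negations inward (¬∀x A ≡ ∃x ¬A, ¬∃x A ≡ ∀x ¬A, De Morgan for ∧/∨):
  (forall v. forall w. (~B(w) | ~H(v,v))) | (exists y. forall x. (H(x,y) | B(x))) | (forall u. ~B(u))
Extract every quantifier outward, since the variables are now distinct and don't occur free across branches:
  forall v. forall w. exists y. forall x. forall u. (~B(w) | ~H(v,v) | H(x,y) | B(x) | ~B(u))
The prefix is forall v forall w exists y forall x forall u: 4 universal, 1 existential.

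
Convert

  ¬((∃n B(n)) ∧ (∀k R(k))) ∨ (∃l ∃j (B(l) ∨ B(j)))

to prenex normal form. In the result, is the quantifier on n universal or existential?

Move each ¬ inward, flipping quantifiers it crosses:
  (∀n ¬B(n)) ∨ (∃k ¬R(k)) ∨ (∃l ∃j (B(l) ∨ B(j)))
All bound variables are already distinct, so no renaming is needed.
Pull the quantifiers to the front (each side's bound variable is not free in the other side):
  ∀n ∃k ∃l ∃j (¬B(n) ∨ ¬R(k) ∨ B(l) ∨ B(j))
The quantifier ∃n sits under an odd number of negations, so it flips to ∀n.

universal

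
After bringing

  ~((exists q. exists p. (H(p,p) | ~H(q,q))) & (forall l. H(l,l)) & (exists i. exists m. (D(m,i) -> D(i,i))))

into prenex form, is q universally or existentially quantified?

Eliminate → and ↔ using ¬ and ∨.
  ~((exists q. exists p. (H(p,p) | ~H(q,q))) & (forall l. H(l,l)) & (exists i. exists m. (~D(m,i) | D(i,i))))
Push ¬ through the quantifiers and connectives to reach negation normal form:
  (forall q. forall p. (~H(p,p) & H(q,q))) | (exists l. ~H(l,l)) | (forall i. forall m. (D(m,i) & ~D(i,i)))
All bound variables are already distinct, so no renaming is needed.
Pull the quantifiers to the front (each side's bound variable is not free in the other side):
  forall q. forall p. exists l. forall i. forall m. (~H(p,p) & H(q,q) | ~H(l,l) | D(m,i) & ~D(i,i))
The quantifier exists q sits under an odd number of negations (counting the antecedent side of each →), so it flips to forall q.

universal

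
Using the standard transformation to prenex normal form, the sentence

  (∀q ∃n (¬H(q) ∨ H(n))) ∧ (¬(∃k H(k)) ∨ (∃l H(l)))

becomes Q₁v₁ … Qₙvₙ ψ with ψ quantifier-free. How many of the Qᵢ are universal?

Drive negations inward (¬∀x A ≡ ∃x ¬A, ¬∃x A ≡ ∀x ¬A, De Morgan for ∧/∨):
  (∀q ∃n (¬H(q) ∨ H(n))) ∧ ((∀k ¬H(k)) ∨ (∃l H(l)))
Finally move all quantifiers to the prefix:
  ∀q ∃n ∀k ∃l ((¬H(q) ∨ H(n)) ∧ (¬H(k) ∨ H(l)))
The prefix is ∀q ∃n ∀k ∃l: 2 universal, 2 existential.

2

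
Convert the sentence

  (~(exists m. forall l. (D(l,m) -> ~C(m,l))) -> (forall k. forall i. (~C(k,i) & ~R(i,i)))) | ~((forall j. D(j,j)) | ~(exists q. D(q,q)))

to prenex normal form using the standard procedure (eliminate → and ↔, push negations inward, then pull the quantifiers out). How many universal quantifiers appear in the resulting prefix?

3

Eliminate → and ↔ using ¬ and ∨.
  ~~(exists m. forall l. (~D(l,m) | ~C(m,l))) | (forall k. forall i. (~C(k,i) & ~R(i,i))) | ~((forall j. D(j,j)) | ~(exists q. D(q,q)))
Move each ¬ inward, flipping quantifiers it crosses:
  (exists m. forall l. (~D(l,m) | ~C(m,l))) | (forall k. forall i. (~C(k,i) & ~R(i,i))) | (exists j. ~D(j,j)) & (exists q. D(q,q))
Pull the quantifiers to the front (each side's bound variable is not free in the other side):
  exists m. forall l. forall k. forall i. exists j. exists q. (~D(l,m) | ~C(m,l) | ~C(k,i) & ~R(i,i) | ~D(j,j) & D(q,q))
The prefix is exists m forall l forall k forall i exists j exists q: 3 universal, 3 existential.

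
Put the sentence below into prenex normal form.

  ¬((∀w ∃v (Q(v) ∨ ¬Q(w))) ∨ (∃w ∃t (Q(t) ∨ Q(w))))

Move each ¬ inward, flipping quantifiers it crosses:
  (∃w ∀v (¬Q(v) ∧ Q(w))) ∧ (∀w ∀t (¬Q(t) ∧ ¬Q(w)))
Give each quantifier a distinct variable: w↦v1.
  (∃w ∀v (¬Q(v) ∧ Q(w))) ∧ (∀v1 ∀t (¬Q(t) ∧ ¬Q(v1)))
Finally move all quantifiers to the prefix:
  ∃w ∀v ∀v1 ∀t (¬Q(v) ∧ Q(w) ∧ ¬Q(t) ∧ ¬Q(v1))

∃w ∀v ∀v1 ∀t (¬Q(v) ∧ Q(w) ∧ ¬Q(t) ∧ ¬Q(v1))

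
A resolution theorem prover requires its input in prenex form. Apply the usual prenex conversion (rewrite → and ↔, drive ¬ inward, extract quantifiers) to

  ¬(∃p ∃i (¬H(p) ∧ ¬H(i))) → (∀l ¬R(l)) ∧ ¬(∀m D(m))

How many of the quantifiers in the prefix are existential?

First replace A → B with ¬A ∨ B.
  ¬¬(∃p ∃i (¬H(p) ∧ ¬H(i))) ∨ (∀l ¬R(l)) ∧ ¬(∀m D(m))
Push ¬ through the quantifiers and connectives to reach negation normal form:
  (∃p ∃i (¬H(p) ∧ ¬H(i))) ∨ (∀l ¬R(l)) ∧ (∃m ¬D(m))
All bound variables are already distinct, so no renaming is needed.
Pull the quantifiers to the front (each side's bound variable is not free in the other side):
  ∃p ∃i ∀l ∃m (¬H(p) ∧ ¬H(i) ∨ ¬R(l) ∧ ¬D(m))
The prefix is ∃p ∃i ∀l ∃m: 1 universal, 3 existential.

3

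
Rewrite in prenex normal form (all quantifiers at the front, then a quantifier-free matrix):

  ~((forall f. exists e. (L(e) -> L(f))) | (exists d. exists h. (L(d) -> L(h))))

exists f. forall e. forall d. forall h. (L(e) & ~L(f) & L(d) & ~L(h))

Rewrite implications/biconditionals: A → B as ¬A ∨ B.
  ~((forall f. exists e. (~L(e) | L(f))) | (exists d. exists h. (~L(d) | L(h))))
Drive negations inward (¬∀x A ≡ ∃x ¬A, ¬∃x A ≡ ∀x ¬A, De Morgan for ∧/∨):
  (exists f. forall e. (L(e) & ~L(f))) & (forall d. forall h. (L(d) & ~L(h)))
Extract every quantifier outward, since the variables are now distinct and don't occur free across branches:
  exists f. forall e. forall d. forall h. (L(e) & ~L(f) & L(d) & ~L(h))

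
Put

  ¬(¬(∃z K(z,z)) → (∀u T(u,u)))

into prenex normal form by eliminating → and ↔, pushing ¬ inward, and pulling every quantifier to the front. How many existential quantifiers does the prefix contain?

1

Rewrite implications/biconditionals: A → B as ¬A ∨ B.
  ¬(¬¬(∃z K(z,z)) ∨ (∀u T(u,u)))
Drive negations inward (¬∀x A ≡ ∃x ¬A, ¬∃x A ≡ ∀x ¬A, De Morgan for ∧/∨):
  (∀z ¬K(z,z)) ∧ (∃u ¬T(u,u))
All bound variables are already distinct, so no renaming is needed.
Finally move all quantifiers to the prefix:
  ∀z ∃u (¬K(z,z) ∧ ¬T(u,u))
The prefix is ∀z ∃u: 1 universal, 1 existential.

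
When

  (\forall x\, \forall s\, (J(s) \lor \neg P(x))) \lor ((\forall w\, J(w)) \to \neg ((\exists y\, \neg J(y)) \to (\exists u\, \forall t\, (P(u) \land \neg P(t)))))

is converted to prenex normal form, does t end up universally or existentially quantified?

First replace A → B with ¬A ∨ B.
  (\forall x\, \forall s\, (J(s) \lor \neg P(x))) \lor \neg (\forall w\, J(w)) \lor \neg (\neg (\exists y\, \neg J(y)) \lor (\exists u\, \forall t\, (P(u) \land \neg P(t))))
Drive negations inward (¬∀x A ≡ ∃x ¬A, ¬∃x A ≡ ∀x ¬A, De Morgan for ∧/∨):
  (\forall x\, \forall s\, (J(s) \lor \neg P(x))) \lor (\exists w\, \neg J(w)) \lor (\exists y\, \neg J(y)) \land (\forall u\, \exists t\, (\neg P(u) \lor P(t)))
All bound variables are already distinct, so no renaming is needed.
Finally move all quantifiers to the prefix:
  \forall x\, \forall s\, \exists w\, \exists y\, \forall u\, \exists t\, (J(s) \lor \neg P(x) \lor \neg J(w) \lor \neg J(y) \land (\neg P(u) \lor P(t)))
The quantifier \forall t sits under an odd number of negations (counting the antecedent side of each →), so it flips to \exists t.

existential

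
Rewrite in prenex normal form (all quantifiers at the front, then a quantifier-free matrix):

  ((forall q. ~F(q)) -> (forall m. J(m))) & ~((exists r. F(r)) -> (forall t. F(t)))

Rewrite implications/biconditionals: A → B as ¬A ∨ B.
  (~(forall q. ~F(q)) | (forall m. J(m))) & ~(~(exists r. F(r)) | (forall t. F(t)))
Push ¬ through the quantifiers and connectives to reach negation normal form:
  ((exists q. F(q)) | (forall m. J(m))) & (exists r. F(r)) & (exists t. ~F(t))
Pull the quantifiers to the front (each side's bound variable is not free in the other side):
  exists q. forall m. exists r. exists t. ((F(q) | J(m)) & F(r) & ~F(t))

exists q. forall m. exists r. exists t. ((F(q) | J(m)) & F(r) & ~F(t))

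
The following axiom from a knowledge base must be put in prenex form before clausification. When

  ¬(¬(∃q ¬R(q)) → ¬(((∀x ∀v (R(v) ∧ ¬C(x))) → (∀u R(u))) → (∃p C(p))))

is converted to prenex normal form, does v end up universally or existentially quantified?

Rewrite implications/biconditionals: A → B as ¬A ∨ B.
  ¬(¬¬(∃q ¬R(q)) ∨ ¬(¬(¬(∀x ∀v (R(v) ∧ ¬C(x))) ∨ (∀u R(u))) ∨ (∃p C(p))))
Push ¬ through the quantifiers and connectives to reach negation normal form:
  (∀q R(q)) ∧ ((∀x ∀v (R(v) ∧ ¬C(x))) ∧ (∃u ¬R(u)) ∨ (∃p C(p)))
All bound variables are already distinct, so no renaming is needed.
Extract every quantifier outward, since the variables are now distinct and don't occur free across branches:
  ∀q ∀x ∀v ∃u ∃p (R(q) ∧ (R(v) ∧ ¬C(x) ∧ ¬R(u) ∨ C(p)))
The quantifier ∀v sits under an even number of negations (counting the antecedent side of each →), so it remains universal.

universal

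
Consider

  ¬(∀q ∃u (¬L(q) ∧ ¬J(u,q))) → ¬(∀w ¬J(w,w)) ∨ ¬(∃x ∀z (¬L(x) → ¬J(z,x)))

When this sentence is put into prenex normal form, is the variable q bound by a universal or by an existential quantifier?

universal

Rewrite implications/biconditionals: A → B as ¬A ∨ B.
  ¬¬(∀q ∃u (¬L(q) ∧ ¬J(u,q))) ∨ ¬(∀w ¬J(w,w)) ∨ ¬(∃x ∀z (¬¬L(x) ∨ ¬J(z,x)))
Move each ¬ inward, flipping quantifiers it crosses:
  (∀q ∃u (¬L(q) ∧ ¬J(u,q))) ∨ (∃w J(w,w)) ∨ (∀x ∃z (¬L(x) ∧ J(z,x)))
All bound variables are already distinct, so no renaming is needed.
Extract every quantifier outward, since the variables are now distinct and don't occur free across branches:
  ∀q ∃u ∃w ∀x ∃z (¬L(q) ∧ ¬J(u,q) ∨ J(w,w) ∨ ¬L(x) ∧ J(z,x))
The quantifier ∀q sits under an even number of negations (counting the antecedent side of each →), so it remains universal.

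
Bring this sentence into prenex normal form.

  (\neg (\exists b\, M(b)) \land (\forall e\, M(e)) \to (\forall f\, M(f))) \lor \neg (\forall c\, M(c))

\exists b\, \exists e\, \forall f\, \exists c\, (M(b) \lor \neg M(e) \lor M(f) \lor \neg M(c))

Eliminate → and ↔ using ¬ and ∨.
  \neg (\neg (\exists b\, M(b)) \land (\forall e\, M(e))) \lor (\forall f\, M(f)) \lor \neg (\forall c\, M(c))
Move each ¬ inward, flipping quantifiers it crosses:
  (\exists b\, M(b)) \lor (\exists e\, \neg M(e)) \lor (\forall f\, M(f)) \lor (\exists c\, \neg M(c))
All bound variables are already distinct, so no renaming is needed.
Extract every quantifier outward, since the variables are now distinct and don't occur free across branches:
  \exists b\, \exists e\, \forall f\, \exists c\, (M(b) \lor \neg M(e) \lor M(f) \lor \neg M(c))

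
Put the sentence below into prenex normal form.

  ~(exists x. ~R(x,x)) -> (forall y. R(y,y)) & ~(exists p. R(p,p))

exists x. forall y. forall p. (~R(x,x) | R(y,y) & ~R(p,p))

Eliminate → and ↔ using ¬ and ∨.
  ~~(exists x. ~R(x,x)) | (forall y. R(y,y)) & ~(exists p. R(p,p))
Drive negations inward (¬∀x A ≡ ∃x ¬A, ¬∃x A ≡ ∀x ¬A, De Morgan for ∧/∨):
  (exists x. ~R(x,x)) | (forall y. R(y,y)) & (forall p. ~R(p,p))
All bound variables are already distinct, so no renaming is needed.
Extract every quantifier outward, since the variables are now distinct and don't occur free across branches:
  exists x. forall y. forall p. (~R(x,x) | R(y,y) & ~R(p,p))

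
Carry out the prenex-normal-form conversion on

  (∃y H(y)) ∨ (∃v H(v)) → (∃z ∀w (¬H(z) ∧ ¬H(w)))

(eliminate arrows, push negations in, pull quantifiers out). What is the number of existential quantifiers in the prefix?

1

Rewrite implications/biconditionals: A → B as ¬A ∨ B.
  ¬((∃y H(y)) ∨ (∃v H(v))) ∨ (∃z ∀w (¬H(z) ∧ ¬H(w)))
Push ¬ through the quantifiers and connectives to reach negation normal form:
  (∀y ¬H(y)) ∧ (∀v ¬H(v)) ∨ (∃z ∀w (¬H(z) ∧ ¬H(w)))
All bound variables are already distinct, so no renaming is needed.
Finally move all quantifiers to the prefix:
  ∀y ∀v ∃z ∀w (¬H(y) ∧ ¬H(v) ∨ ¬H(z) ∧ ¬H(w))
The prefix is ∀y ∀v ∃z ∀w: 3 universal, 1 existential.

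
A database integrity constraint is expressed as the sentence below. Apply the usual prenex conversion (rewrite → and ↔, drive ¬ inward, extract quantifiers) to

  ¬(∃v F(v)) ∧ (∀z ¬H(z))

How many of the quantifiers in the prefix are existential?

0

Move each ¬ inward, flipping quantifiers it crosses:
  (∀v ¬F(v)) ∧ (∀z ¬H(z))
Finally move all quantifiers to the prefix:
  ∀v ∀z (¬F(v) ∧ ¬H(z))
The prefix is ∀v ∀z: 2 universal, 0 existential.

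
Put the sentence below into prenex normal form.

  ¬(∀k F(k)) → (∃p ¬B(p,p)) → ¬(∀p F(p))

Eliminate → and ↔ using ¬ and ∨.
  ¬¬(∀k F(k)) ∨ ¬(∃p ¬B(p,p)) ∨ ¬(∀p F(p))
Move each ¬ inward, flipping quantifiers it crosses:
  (∀k F(k)) ∨ (∀p B(p,p)) ∨ (∃p ¬F(p))
Rename bound variables to avoid capture: p↦x1.
  (∀k F(k)) ∨ (∀p B(p,p)) ∨ (∃x1 ¬F(x1))
Extract every quantifier outward, since the variables are now distinct and don't occur free across branches:
  ∀k ∀p ∃x1 (F(k) ∨ B(p,p) ∨ ¬F(x1))

∀k ∀p ∃x1 (F(k) ∨ B(p,p) ∨ ¬F(x1))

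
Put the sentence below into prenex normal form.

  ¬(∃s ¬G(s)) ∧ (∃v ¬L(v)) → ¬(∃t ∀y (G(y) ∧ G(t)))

∃s ∀v ∀t ∃y (¬G(s) ∨ L(v) ∨ ¬G(y) ∨ ¬G(t))

Eliminate → and ↔ using ¬ and ∨.
  ¬(¬(∃s ¬G(s)) ∧ (∃v ¬L(v))) ∨ ¬(∃t ∀y (G(y) ∧ G(t)))
Move each ¬ inward, flipping quantifiers it crosses:
  (∃s ¬G(s)) ∨ (∀v L(v)) ∨ (∀t ∃y (¬G(y) ∨ ¬G(t)))
All bound variables are already distinct, so no renaming is needed.
Finally move all quantifiers to the prefix:
  ∃s ∀v ∀t ∃y (¬G(s) ∨ L(v) ∨ ¬G(y) ∨ ¬G(t))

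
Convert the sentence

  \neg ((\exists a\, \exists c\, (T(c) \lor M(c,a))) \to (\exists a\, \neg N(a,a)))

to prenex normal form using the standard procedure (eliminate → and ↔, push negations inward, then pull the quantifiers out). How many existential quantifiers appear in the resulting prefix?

2

First replace A → B with ¬A ∨ B.
  \neg (\neg (\exists a\, \exists c\, (T(c) \lor M(c,a))) \lor (\exists a\, \neg N(a,a)))
Drive negations inward (¬∀x A ≡ ∃x ¬A, ¬∃x A ≡ ∀x ¬A, De Morgan for ∧/∨):
  (\exists a\, \exists c\, (T(c) \lor M(c,a))) \land (\forall a\, N(a,a))
Rename bound variables to avoid capture: a↦u.
  (\exists a\, \exists c\, (T(c) \lor M(c,a))) \land (\forall u\, N(u,u))
Finally move all quantifiers to the prefix:
  \exists a\, \exists c\, \forall u\, ((T(c) \lor M(c,a)) \land N(u,u))
The prefix is \exists a \exists c \forall u: 1 universal, 2 existential.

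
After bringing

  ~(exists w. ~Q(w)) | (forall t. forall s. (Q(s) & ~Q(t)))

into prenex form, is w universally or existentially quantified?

universal

Drive negations inward (¬∀x A ≡ ∃x ¬A, ¬∃x A ≡ ∀x ¬A, De Morgan for ∧/∨):
  (forall w. Q(w)) | (forall t. forall s. (Q(s) & ~Q(t)))
All bound variables are already distinct, so no renaming is needed.
Pull the quantifiers to the front (each side's bound variable is not free in the other side):
  forall w. forall t. forall s. (Q(w) | Q(s) & ~Q(t))
The quantifier exists w sits under an odd number of negations, so it flips to forall w.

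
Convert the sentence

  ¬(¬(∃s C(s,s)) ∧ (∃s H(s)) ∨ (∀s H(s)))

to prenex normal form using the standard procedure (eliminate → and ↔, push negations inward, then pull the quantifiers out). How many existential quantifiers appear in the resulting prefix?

Push ¬ through the quantifiers and connectives to reach negation normal form:
  ((∃s C(s,s)) ∨ (∀s ¬H(s))) ∧ (∃s ¬H(s))
Rename bound variables to avoid capture: s↦r, s↦v.
  ((∃s C(s,s)) ∨ (∀r ¬H(r))) ∧ (∃v ¬H(v))
Extract every quantifier outward, since the variables are now distinct and don't occur free across branches:
  ∃s ∀r ∃v ((C(s,s) ∨ ¬H(r)) ∧ ¬H(v))
The prefix is ∃s ∀r ∃v: 1 universal, 2 existential.

2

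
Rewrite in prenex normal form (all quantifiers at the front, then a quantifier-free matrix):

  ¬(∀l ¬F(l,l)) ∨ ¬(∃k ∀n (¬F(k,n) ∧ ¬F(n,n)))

Push ¬ through the quantifiers and connectives to reach negation normal form:
  (∃l F(l,l)) ∨ (∀k ∃n (F(k,n) ∨ F(n,n)))
All bound variables are already distinct, so no renaming is needed.
Finally move all quantifiers to the prefix:
  ∃l ∀k ∃n (F(l,l) ∨ F(k,n) ∨ F(n,n))

∃l ∀k ∃n (F(l,l) ∨ F(k,n) ∨ F(n,n))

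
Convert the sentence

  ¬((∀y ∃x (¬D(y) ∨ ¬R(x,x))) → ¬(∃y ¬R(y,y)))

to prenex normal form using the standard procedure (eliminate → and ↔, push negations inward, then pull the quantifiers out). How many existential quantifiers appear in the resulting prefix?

First replace A → B with ¬A ∨ B.
  ¬(¬(∀y ∃x (¬D(y) ∨ ¬R(x,x))) ∨ ¬(∃y ¬R(y,y)))
Move each ¬ inward, flipping quantifiers it crosses:
  (∀y ∃x (¬D(y) ∨ ¬R(x,x))) ∧ (∃y ¬R(y,y))
Give each quantifier a distinct variable: y↦b.
  (∀y ∃x (¬D(y) ∨ ¬R(x,x))) ∧ (∃b ¬R(b,b))
Pull the quantifiers to the front (each side's bound variable is not free in the other side):
  ∀y ∃x ∃b ((¬D(y) ∨ ¬R(x,x)) ∧ ¬R(b,b))
The prefix is ∀y ∃x ∃b: 1 universal, 2 existential.

2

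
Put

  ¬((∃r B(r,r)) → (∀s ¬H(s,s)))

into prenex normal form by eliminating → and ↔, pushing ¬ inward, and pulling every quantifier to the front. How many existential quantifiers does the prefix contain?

2

Rewrite implications/biconditionals: A → B as ¬A ∨ B.
  ¬(¬(∃r B(r,r)) ∨ (∀s ¬H(s,s)))
Push ¬ through the quantifiers and connectives to reach negation normal form:
  (∃r B(r,r)) ∧ (∃s H(s,s))
All bound variables are already distinct, so no renaming is needed.
Finally move all quantifiers to the prefix:
  ∃r ∃s (B(r,r) ∧ H(s,s))
The prefix is ∃r ∃s: 0 universal, 2 existential.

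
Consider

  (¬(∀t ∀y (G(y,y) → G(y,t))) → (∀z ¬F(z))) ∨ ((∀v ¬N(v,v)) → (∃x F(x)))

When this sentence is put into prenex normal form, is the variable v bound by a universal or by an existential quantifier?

Eliminate → and ↔ using ¬ and ∨.
  ¬¬(∀t ∀y (¬G(y,y) ∨ G(y,t))) ∨ (∀z ¬F(z)) ∨ ¬(∀v ¬N(v,v)) ∨ (∃x F(x))
Move each ¬ inward, flipping quantifiers it crosses:
  (∀t ∀y (¬G(y,y) ∨ G(y,t))) ∨ (∀z ¬F(z)) ∨ (∃v N(v,v)) ∨ (∃x F(x))
All bound variables are already distinct, so no renaming is needed.
Finally move all quantifiers to the prefix:
  ∀t ∀y ∀z ∃v ∃x (¬G(y,y) ∨ G(y,t) ∨ ¬F(z) ∨ N(v,v) ∨ F(x))
The quantifier ∀v sits under an odd number of negations (counting the antecedent side of each →), so it flips to ∃v.

existential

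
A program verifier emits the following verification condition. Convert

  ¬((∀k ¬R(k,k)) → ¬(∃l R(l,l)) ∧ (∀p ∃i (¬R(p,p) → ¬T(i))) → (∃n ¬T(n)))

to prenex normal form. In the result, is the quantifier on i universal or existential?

Rewrite implications/biconditionals: A → B as ¬A ∨ B.
  ¬(¬(∀k ¬R(k,k)) ∨ ¬(¬(∃l R(l,l)) ∧ (∀p ∃i (¬¬R(p,p) ∨ ¬T(i)))) ∨ (∃n ¬T(n)))
Push ¬ through the quantifiers and connectives to reach negation normal form:
  (∀k ¬R(k,k)) ∧ (∀l ¬R(l,l)) ∧ (∀p ∃i (R(p,p) ∨ ¬T(i))) ∧ (∀n T(n))
All bound variables are already distinct, so no renaming is needed.
Extract every quantifier outward, since the variables are now distinct and don't occur free across branches:
  ∀k ∀l ∀p ∃i ∀n (¬R(k,k) ∧ ¬R(l,l) ∧ (R(p,p) ∨ ¬T(i)) ∧ T(n))
The quantifier ∃i sits under an even number of negations (counting the antecedent side of each →), so it remains existential.

existential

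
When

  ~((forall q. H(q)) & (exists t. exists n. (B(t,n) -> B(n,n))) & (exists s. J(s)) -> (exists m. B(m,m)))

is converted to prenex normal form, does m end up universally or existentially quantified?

Rewrite implications/biconditionals: A → B as ¬A ∨ B.
  ~(~((forall q. H(q)) & (exists t. exists n. (~B(t,n) | B(n,n))) & (exists s. J(s))) | (exists m. B(m,m)))
Drive negations inward (¬∀x A ≡ ∃x ¬A, ¬∃x A ≡ ∀x ¬A, De Morgan for ∧/∨):
  (forall q. H(q)) & (exists t. exists n. (~B(t,n) | B(n,n))) & (exists s. J(s)) & (forall m. ~B(m,m))
All bound variables are already distinct, so no renaming is needed.
Finally move all quantifiers to the prefix:
  forall q. exists t. exists n. exists s. forall m. (H(q) & (~B(t,n) | B(n,n)) & J(s) & ~B(m,m))
The quantifier exists m sits under an odd number of negations (counting the antecedent side of each →), so it flips to forall m.

universal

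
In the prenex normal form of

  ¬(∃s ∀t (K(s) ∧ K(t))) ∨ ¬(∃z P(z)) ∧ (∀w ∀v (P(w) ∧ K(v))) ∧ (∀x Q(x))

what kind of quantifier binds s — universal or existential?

universal

Move each ¬ inward, flipping quantifiers it crosses:
  (∀s ∃t (¬K(s) ∨ ¬K(t))) ∨ (∀z ¬P(z)) ∧ (∀w ∀v (P(w) ∧ K(v))) ∧ (∀x Q(x))
All bound variables are already distinct, so no renaming is needed.
Finally move all quantifiers to the prefix:
  ∀s ∃t ∀z ∀w ∀v ∀x (¬K(s) ∨ ¬K(t) ∨ ¬P(z) ∧ P(w) ∧ K(v) ∧ Q(x))
The quantifier ∃s sits under an odd number of negations, so it flips to ∀s.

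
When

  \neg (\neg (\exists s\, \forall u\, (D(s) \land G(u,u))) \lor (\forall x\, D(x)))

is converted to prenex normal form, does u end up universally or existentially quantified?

universal

Push ¬ through the quantifiers and connectives to reach negation normal form:
  (\exists s\, \forall u\, (D(s) \land G(u,u))) \land (\exists x\, \neg D(x))
Pull the quantifiers to the front (each side's bound variable is not free in the other side):
  \exists s\, \forall u\, \exists x\, (D(s) \land G(u,u) \land \neg D(x))
The quantifier \forall u sits under an even number of negations, so it remains universal.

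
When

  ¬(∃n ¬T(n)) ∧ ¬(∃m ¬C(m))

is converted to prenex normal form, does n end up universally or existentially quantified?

universal

Move each ¬ inward, flipping quantifiers it crosses:
  (∀n T(n)) ∧ (∀m C(m))
Extract every quantifier outward, since the variables are now distinct and don't occur free across branches:
  ∀n ∀m (T(n) ∧ C(m))
The quantifier ∃n sits under an odd number of negations, so it flips to ∀n.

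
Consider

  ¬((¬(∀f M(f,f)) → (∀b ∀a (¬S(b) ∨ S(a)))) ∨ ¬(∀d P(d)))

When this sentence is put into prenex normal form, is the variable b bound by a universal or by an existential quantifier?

existential

Rewrite implications/biconditionals: A → B as ¬A ∨ B.
  ¬(¬¬(∀f M(f,f)) ∨ (∀b ∀a (¬S(b) ∨ S(a))) ∨ ¬(∀d P(d)))
Push ¬ through the quantifiers and connectives to reach negation normal form:
  (∃f ¬M(f,f)) ∧ (∃b ∃a (S(b) ∧ ¬S(a))) ∧ (∀d P(d))
Pull the quantifiers to the front (each side's bound variable is not free in the other side):
  ∃f ∃b ∃a ∀d (¬M(f,f) ∧ S(b) ∧ ¬S(a) ∧ P(d))
The quantifier ∀b sits under an odd number of negations (counting the antecedent side of each →), so it flips to ∃b.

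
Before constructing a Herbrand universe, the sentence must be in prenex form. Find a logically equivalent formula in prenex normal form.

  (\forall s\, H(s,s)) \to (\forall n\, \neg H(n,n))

\exists s\, \forall n\, (\neg H(s,s) \lor \neg H(n,n))

First replace A → B with ¬A ∨ B.
  \neg (\forall s\, H(s,s)) \lor (\forall n\, \neg H(n,n))
Push ¬ through the quantifiers and connectives to reach negation normal form:
  (\exists s\, \neg H(s,s)) \lor (\forall n\, \neg H(n,n))
All bound variables are already distinct, so no renaming is needed.
Finally move all quantifiers to the prefix:
  \exists s\, \forall n\, (\neg H(s,s) \lor \neg H(n,n))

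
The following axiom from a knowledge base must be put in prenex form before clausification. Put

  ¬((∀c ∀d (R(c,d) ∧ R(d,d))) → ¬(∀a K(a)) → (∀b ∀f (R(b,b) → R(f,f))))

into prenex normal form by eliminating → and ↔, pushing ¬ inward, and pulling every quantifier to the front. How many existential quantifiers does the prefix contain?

3

First replace A → B with ¬A ∨ B.
  ¬(¬(∀c ∀d (R(c,d) ∧ R(d,d))) ∨ ¬¬(∀a K(a)) ∨ (∀b ∀f (¬R(b,b) ∨ R(f,f))))
Drive negations inward (¬∀x A ≡ ∃x ¬A, ¬∃x A ≡ ∀x ¬A, De Morgan for ∧/∨):
  (∀c ∀d (R(c,d) ∧ R(d,d))) ∧ (∃a ¬K(a)) ∧ (∃b ∃f (R(b,b) ∧ ¬R(f,f)))
Finally move all quantifiers to the prefix:
  ∀c ∀d ∃a ∃b ∃f (R(c,d) ∧ R(d,d) ∧ ¬K(a) ∧ R(b,b) ∧ ¬R(f,f))
The prefix is ∀c ∀d ∃a ∃b ∃f: 2 universal, 3 existential.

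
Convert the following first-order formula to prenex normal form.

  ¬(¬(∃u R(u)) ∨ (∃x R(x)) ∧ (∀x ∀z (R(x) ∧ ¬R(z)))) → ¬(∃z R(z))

∀u ∃x ∀x1 ∀z ∀y1 (¬R(u) ∨ R(x) ∧ R(x1) ∧ ¬R(z) ∨ ¬R(y1))

Rewrite implications/biconditionals: A → B as ¬A ∨ B.
  ¬¬(¬(∃u R(u)) ∨ (∃x R(x)) ∧ (∀x ∀z (R(x) ∧ ¬R(z)))) ∨ ¬(∃z R(z))
Push ¬ through the quantifiers and connectives to reach negation normal form:
  (∀u ¬R(u)) ∨ (∃x R(x)) ∧ (∀x ∀z (R(x) ∧ ¬R(z))) ∨ (∀z ¬R(z))
Rename bound variables to avoid capture: x↦x1, z↦y1.
  (∀u ¬R(u)) ∨ (∃x R(x)) ∧ (∀x1 ∀z (R(x1) ∧ ¬R(z))) ∨ (∀y1 ¬R(y1))
Pull the quantifiers to the front (each side's bound variable is not free in the other side):
  ∀u ∃x ∀x1 ∀z ∀y1 (¬R(u) ∨ R(x) ∧ R(x1) ∧ ¬R(z) ∨ ¬R(y1))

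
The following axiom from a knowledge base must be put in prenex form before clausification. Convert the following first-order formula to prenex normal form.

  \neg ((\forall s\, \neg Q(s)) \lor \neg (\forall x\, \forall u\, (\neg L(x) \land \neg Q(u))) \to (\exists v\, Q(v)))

Eliminate → and ↔ using ¬ and ∨.
  \neg (\neg ((\forall s\, \neg Q(s)) \lor \neg (\forall x\, \forall u\, (\neg L(x) \land \neg Q(u)))) \lor (\exists v\, Q(v)))
Move each ¬ inward, flipping quantifiers it crosses:
  ((\forall s\, \neg Q(s)) \lor (\exists x\, \exists u\, (L(x) \lor Q(u)))) \land (\forall v\, \neg Q(v))
Pull the quantifiers to the front (each side's bound variable is not free in the other side):
  \forall s\, \exists x\, \exists u\, \forall v\, ((\neg Q(s) \lor L(x) \lor Q(u)) \land \neg Q(v))

\forall s\, \exists x\, \exists u\, \forall v\, ((\neg Q(s) \lor L(x) \lor Q(u)) \land \neg Q(v))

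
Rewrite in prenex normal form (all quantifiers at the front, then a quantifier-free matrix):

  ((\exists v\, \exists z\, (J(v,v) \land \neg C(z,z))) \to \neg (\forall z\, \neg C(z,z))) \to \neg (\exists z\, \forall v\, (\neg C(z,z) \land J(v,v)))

\exists v\, \exists z\, \forall u1\, \forall x\, \exists w1\, (J(v,v) \land \neg C(z,z) \land \neg C(u1,u1) \lor C(x,x) \lor \neg J(w1,w1))

Rewrite implications/biconditionals: A → B as ¬A ∨ B.
  \neg (\neg (\exists v\, \exists z\, (J(v,v) \land \neg C(z,z))) \lor \neg (\forall z\, \neg C(z,z))) \lor \neg (\exists z\, \forall v\, (\neg C(z,z) \land J(v,v)))
Drive negations inward (¬∀x A ≡ ∃x ¬A, ¬∃x A ≡ ∀x ¬A, De Morgan for ∧/∨):
  (\exists v\, \exists z\, (J(v,v) \land \neg C(z,z))) \land (\forall z\, \neg C(z,z)) \lor (\forall z\, \exists v\, (C(z,z) \lor \neg J(v,v)))
Rename bound variables to avoid capture: z↦u1, z↦x, v↦w1.
  (\exists v\, \exists z\, (J(v,v) \land \neg C(z,z))) \land (\forall u1\, \neg C(u1,u1)) \lor (\forall x\, \exists w1\, (C(x,x) \lor \neg J(w1,w1)))
Pull the quantifiers to the front (each side's bound variable is not free in the other side):
  \exists v\, \exists z\, \forall u1\, \forall x\, \exists w1\, (J(v,v) \land \neg C(z,z) \land \neg C(u1,u1) \lor C(x,x) \lor \neg J(w1,w1))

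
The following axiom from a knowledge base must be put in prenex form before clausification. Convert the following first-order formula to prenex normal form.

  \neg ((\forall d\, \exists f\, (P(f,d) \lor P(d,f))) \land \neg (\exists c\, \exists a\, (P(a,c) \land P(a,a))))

Move each ¬ inward, flipping quantifiers it crosses:
  (\exists d\, \forall f\, (\neg P(f,d) \land \neg P(d,f))) \lor (\exists c\, \exists a\, (P(a,c) \land P(a,a)))
All bound variables are already distinct, so no renaming is needed.
Finally move all quantifiers to the prefix:
  \exists d\, \forall f\, \exists c\, \exists a\, (\neg P(f,d) \land \neg P(d,f) \lor P(a,c) \land P(a,a))

\exists d\, \forall f\, \exists c\, \exists a\, (\neg P(f,d) \land \neg P(d,f) \lor P(a,c) \land P(a,a))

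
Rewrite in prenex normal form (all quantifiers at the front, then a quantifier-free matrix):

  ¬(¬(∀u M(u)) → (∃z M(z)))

Eliminate → and ↔ using ¬ and ∨.
  ¬(¬¬(∀u M(u)) ∨ (∃z M(z)))
Drive negations inward (¬∀x A ≡ ∃x ¬A, ¬∃x A ≡ ∀x ¬A, De Morgan for ∧/∨):
  (∃u ¬M(u)) ∧ (∀z ¬M(z))
All bound variables are already distinct, so no renaming is needed.
Finally move all quantifiers to the prefix:
  ∃u ∀z (¬M(u) ∧ ¬M(z))

∃u ∀z (¬M(u) ∧ ¬M(z))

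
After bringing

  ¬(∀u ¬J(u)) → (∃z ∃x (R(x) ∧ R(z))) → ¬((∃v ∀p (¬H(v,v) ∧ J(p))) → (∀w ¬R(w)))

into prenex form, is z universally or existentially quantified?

First replace A → B with ¬A ∨ B.
  ¬¬(∀u ¬J(u)) ∨ ¬(∃z ∃x (R(x) ∧ R(z))) ∨ ¬(¬(∃v ∀p (¬H(v,v) ∧ J(p))) ∨ (∀w ¬R(w)))
Move each ¬ inward, flipping quantifiers it crosses:
  (∀u ¬J(u)) ∨ (∀z ∀x (¬R(x) ∨ ¬R(z))) ∨ (∃v ∀p (¬H(v,v) ∧ J(p))) ∧ (∃w R(w))
All bound variables are already distinct, so no renaming is needed.
Extract every quantifier outward, since the variables are now distinct and don't occur free across branches:
  ∀u ∀z ∀x ∃v ∀p ∃w (¬J(u) ∨ ¬R(x) ∨ ¬R(z) ∨ ¬H(v,v) ∧ J(p) ∧ R(w))
The quantifier ∃z sits under an odd number of negations (counting the antecedent side of each →), so it flips to ∀z.

universal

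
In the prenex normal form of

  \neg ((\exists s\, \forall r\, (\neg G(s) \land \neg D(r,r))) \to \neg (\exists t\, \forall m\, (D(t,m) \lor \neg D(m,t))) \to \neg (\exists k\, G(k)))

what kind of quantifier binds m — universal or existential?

existential

First replace A → B with ¬A ∨ B.
  \neg (\neg (\exists s\, \forall r\, (\neg G(s) \land \neg D(r,r))) \lor \neg \neg (\exists t\, \forall m\, (D(t,m) \lor \neg D(m,t))) \lor \neg (\exists k\, G(k)))
Push ¬ through the quantifiers and connectives to reach negation normal form:
  (\exists s\, \forall r\, (\neg G(s) \land \neg D(r,r))) \land (\forall t\, \exists m\, (\neg D(t,m) \land D(m,t))) \land (\exists k\, G(k))
All bound variables are already distinct, so no renaming is needed.
Finally move all quantifiers to the prefix:
  \exists s\, \forall r\, \forall t\, \exists m\, \exists k\, (\neg G(s) \land \neg D(r,r) \land \neg D(t,m) \land D(m,t) \land G(k))
The quantifier \forall m sits under an odd number of negations (counting the antecedent side of each →), so it flips to \exists m.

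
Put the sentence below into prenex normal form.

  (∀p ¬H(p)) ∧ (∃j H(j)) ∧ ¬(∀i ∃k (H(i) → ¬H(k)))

Rewrite implications/biconditionals: A → B as ¬A ∨ B.
  (∀p ¬H(p)) ∧ (∃j H(j)) ∧ ¬(∀i ∃k (¬H(i) ∨ ¬H(k)))
Drive negations inward (¬∀x A ≡ ∃x ¬A, ¬∃x A ≡ ∀x ¬A, De Morgan for ∧/∨):
  (∀p ¬H(p)) ∧ (∃j H(j)) ∧ (∃i ∀k (H(i) ∧ H(k)))
Finally move all quantifiers to the prefix:
  ∀p ∃j ∃i ∀k (¬H(p) ∧ H(j) ∧ H(i) ∧ H(k))

∀p ∃j ∃i ∀k (¬H(p) ∧ H(j) ∧ H(i) ∧ H(k))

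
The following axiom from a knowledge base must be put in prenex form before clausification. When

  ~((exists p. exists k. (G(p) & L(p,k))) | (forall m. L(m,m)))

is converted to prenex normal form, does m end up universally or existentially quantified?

existential

Push ¬ through the quantifiers and connectives to reach negation normal form:
  (forall p. forall k. (~G(p) | ~L(p,k))) & (exists m. ~L(m,m))
All bound variables are already distinct, so no renaming is needed.
Extract every quantifier outward, since the variables are now distinct and don't occur free across branches:
  forall p. forall k. exists m. ((~G(p) | ~L(p,k)) & ~L(m,m))
The quantifier forall m sits under an odd number of negations, so it flips to exists m.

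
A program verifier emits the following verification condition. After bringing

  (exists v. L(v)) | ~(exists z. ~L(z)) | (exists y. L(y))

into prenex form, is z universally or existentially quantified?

universal

Drive negations inward (¬∀x A ≡ ∃x ¬A, ¬∃x A ≡ ∀x ¬A, De Morgan for ∧/∨):
  (exists v. L(v)) | (forall z. L(z)) | (exists y. L(y))
All bound variables are already distinct, so no renaming is needed.
Pull the quantifiers to the front (each side's bound variable is not free in the other side):
  exists v. forall z. exists y. (L(v) | L(z) | L(y))
The quantifier exists z sits under an odd number of negations, so it flips to forall z.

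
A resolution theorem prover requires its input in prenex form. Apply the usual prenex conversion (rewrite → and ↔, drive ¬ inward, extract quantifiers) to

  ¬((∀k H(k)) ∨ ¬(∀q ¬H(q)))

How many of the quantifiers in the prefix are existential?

Push ¬ through the quantifiers and connectives to reach negation normal form:
  (∃k ¬H(k)) ∧ (∀q ¬H(q))
Finally move all quantifiers to the prefix:
  ∃k ∀q (¬H(k) ∧ ¬H(q))
The prefix is ∃k ∀q: 1 universal, 1 existential.

1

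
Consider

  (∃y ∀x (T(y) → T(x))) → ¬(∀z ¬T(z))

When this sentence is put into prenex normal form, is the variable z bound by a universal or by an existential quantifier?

existential

Eliminate → and ↔ using ¬ and ∨.
  ¬(∃y ∀x (¬T(y) ∨ T(x))) ∨ ¬(∀z ¬T(z))
Drive negations inward (¬∀x A ≡ ∃x ¬A, ¬∃x A ≡ ∀x ¬A, De Morgan for ∧/∨):
  (∀y ∃x (T(y) ∧ ¬T(x))) ∨ (∃z T(z))
Extract every quantifier outward, since the variables are now distinct and don't occur free across branches:
  ∀y ∃x ∃z (T(y) ∧ ¬T(x) ∨ T(z))
The quantifier ∀z sits under an odd number of negations (counting the antecedent side of each →), so it flips to ∃z.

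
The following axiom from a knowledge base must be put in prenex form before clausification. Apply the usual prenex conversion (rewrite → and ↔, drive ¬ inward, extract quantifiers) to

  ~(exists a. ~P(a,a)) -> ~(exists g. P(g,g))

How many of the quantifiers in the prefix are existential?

Rewrite implications/biconditionals: A → B as ¬A ∨ B.
  ~~(exists a. ~P(a,a)) | ~(exists g. P(g,g))
Move each ¬ inward, flipping quantifiers it crosses:
  (exists a. ~P(a,a)) | (forall g. ~P(g,g))
All bound variables are already distinct, so no renaming is needed.
Pull the quantifiers to the front (each side's bound variable is not free in the other side):
  exists a. forall g. (~P(a,a) | ~P(g,g))
The prefix is exists a forall g: 1 universal, 1 existential.

1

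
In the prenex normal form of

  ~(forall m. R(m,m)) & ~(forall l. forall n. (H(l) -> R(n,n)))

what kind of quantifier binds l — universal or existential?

First replace A → B with ¬A ∨ B.
  ~(forall m. R(m,m)) & ~(forall l. forall n. (~H(l) | R(n,n)))
Push ¬ through the quantifiers and connectives to reach negation normal form:
  (exists m. ~R(m,m)) & (exists l. exists n. (H(l) & ~R(n,n)))
All bound variables are already distinct, so no renaming is needed.
Finally move all quantifiers to the prefix:
  exists m. exists l. exists n. (~R(m,m) & H(l) & ~R(n,n))
The quantifier forall l sits under an odd number of negations (counting the antecedent side of each →), so it flips to exists l.

existential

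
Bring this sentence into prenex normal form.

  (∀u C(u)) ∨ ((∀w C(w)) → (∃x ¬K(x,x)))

∀u ∃w ∃x (C(u) ∨ ¬C(w) ∨ ¬K(x,x))

First replace A → B with ¬A ∨ B.
  (∀u C(u)) ∨ ¬(∀w C(w)) ∨ (∃x ¬K(x,x))
Move each ¬ inward, flipping quantifiers it crosses:
  (∀u C(u)) ∨ (∃w ¬C(w)) ∨ (∃x ¬K(x,x))
Finally move all quantifiers to the prefix:
  ∀u ∃w ∃x (C(u) ∨ ¬C(w) ∨ ¬K(x,x))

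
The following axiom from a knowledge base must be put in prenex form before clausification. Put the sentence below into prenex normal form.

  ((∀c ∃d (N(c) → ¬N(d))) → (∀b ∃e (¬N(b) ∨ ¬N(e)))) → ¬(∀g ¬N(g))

∀c ∃d ∃b ∀e ∃g ((¬N(c) ∨ ¬N(d)) ∧ N(b) ∧ N(e) ∨ N(g))

Rewrite implications/biconditionals: A → B as ¬A ∨ B.
  ¬(¬(∀c ∃d (¬N(c) ∨ ¬N(d))) ∨ (∀b ∃e (¬N(b) ∨ ¬N(e)))) ∨ ¬(∀g ¬N(g))
Drive negations inward (¬∀x A ≡ ∃x ¬A, ¬∃x A ≡ ∀x ¬A, De Morgan for ∧/∨):
  (∀c ∃d (¬N(c) ∨ ¬N(d))) ∧ (∃b ∀e (N(b) ∧ N(e))) ∨ (∃g N(g))
Extract every quantifier outward, since the variables are now distinct and don't occur free across branches:
  ∀c ∃d ∃b ∀e ∃g ((¬N(c) ∨ ¬N(d)) ∧ N(b) ∧ N(e) ∨ N(g))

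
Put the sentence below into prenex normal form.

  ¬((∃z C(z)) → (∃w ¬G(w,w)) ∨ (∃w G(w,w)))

Rewrite implications/biconditionals: A → B as ¬A ∨ B.
  ¬(¬(∃z C(z)) ∨ (∃w ¬G(w,w)) ∨ (∃w G(w,w)))
Push ¬ through the quantifiers and connectives to reach negation normal form:
  (∃z C(z)) ∧ (∀w G(w,w)) ∧ (∀w ¬G(w,w))
Rename bound variables to avoid capture: w↦u.
  (∃z C(z)) ∧ (∀w G(w,w)) ∧ (∀u ¬G(u,u))
Pull the quantifiers to the front (each side's bound variable is not free in the other side):
  ∃z ∀w ∀u (C(z) ∧ G(w,w) ∧ ¬G(u,u))

∃z ∀w ∀u (C(z) ∧ G(w,w) ∧ ¬G(u,u))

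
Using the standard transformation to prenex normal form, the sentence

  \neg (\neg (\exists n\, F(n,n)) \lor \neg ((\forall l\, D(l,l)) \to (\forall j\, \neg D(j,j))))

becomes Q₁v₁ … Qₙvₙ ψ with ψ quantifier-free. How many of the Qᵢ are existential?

2

Rewrite implications/biconditionals: A → B as ¬A ∨ B.
  \neg (\neg (\exists n\, F(n,n)) \lor \neg (\neg (\forall l\, D(l,l)) \lor (\forall j\, \neg D(j,j))))
Push ¬ through the quantifiers and connectives to reach negation normal form:
  (\exists n\, F(n,n)) \land ((\exists l\, \neg D(l,l)) \lor (\forall j\, \neg D(j,j)))
Extract every quantifier outward, since the variables are now distinct and don't occur free across branches:
  \exists n\, \exists l\, \forall j\, (F(n,n) \land (\neg D(l,l) \lor \neg D(j,j)))
The prefix is \exists n \exists l \forall j: 1 universal, 2 existential.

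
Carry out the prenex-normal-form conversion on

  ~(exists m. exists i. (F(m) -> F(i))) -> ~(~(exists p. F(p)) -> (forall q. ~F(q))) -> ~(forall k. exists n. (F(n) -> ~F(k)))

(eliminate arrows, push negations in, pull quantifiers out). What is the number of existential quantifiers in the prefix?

4

First replace A → B with ¬A ∨ B.
  ~~(exists m. exists i. (~F(m) | F(i))) | ~~(~~(exists p. F(p)) | (forall q. ~F(q))) | ~(forall k. exists n. (~F(n) | ~F(k)))
Push ¬ through the quantifiers and connectives to reach negation normal form:
  (exists m. exists i. (~F(m) | F(i))) | (exists p. F(p)) | (forall q. ~F(q)) | (exists k. forall n. (F(n) & F(k)))
All bound variables are already distinct, so no renaming is needed.
Extract every quantifier outward, since the variables are now distinct and don't occur free across branches:
  exists m. exists i. exists p. forall q. exists k. forall n. (~F(m) | F(i) | F(p) | ~F(q) | F(n) & F(k))
The prefix is exists m exists i exists p forall q exists k forall n: 2 universal, 4 existential.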